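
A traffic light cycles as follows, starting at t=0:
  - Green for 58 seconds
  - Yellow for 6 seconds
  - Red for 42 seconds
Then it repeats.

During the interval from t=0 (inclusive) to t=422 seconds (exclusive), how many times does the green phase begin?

Answer: 4

Derivation:
Cycle = 58+6+42 = 106s
green phase starts at t = k*106 + 0 for k=0,1,2,...
Need k*106+0 < 422 → k < 3.981
k ∈ {0, ..., 3} → 4 starts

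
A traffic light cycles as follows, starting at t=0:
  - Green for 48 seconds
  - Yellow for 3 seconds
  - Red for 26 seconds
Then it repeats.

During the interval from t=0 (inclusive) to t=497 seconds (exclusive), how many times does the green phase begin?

Cycle = 48+3+26 = 77s
green phase starts at t = k*77 + 0 for k=0,1,2,...
Need k*77+0 < 497 → k < 6.455
k ∈ {0, ..., 6} → 7 starts

Answer: 7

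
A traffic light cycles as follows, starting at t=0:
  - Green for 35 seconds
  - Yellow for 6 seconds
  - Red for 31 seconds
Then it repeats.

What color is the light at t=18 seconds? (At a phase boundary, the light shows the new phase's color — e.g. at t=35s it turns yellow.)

Cycle length = 35 + 6 + 31 = 72s
t = 18, phase_t = 18 mod 72 = 18
18 < 35 (green end) → GREEN

Answer: green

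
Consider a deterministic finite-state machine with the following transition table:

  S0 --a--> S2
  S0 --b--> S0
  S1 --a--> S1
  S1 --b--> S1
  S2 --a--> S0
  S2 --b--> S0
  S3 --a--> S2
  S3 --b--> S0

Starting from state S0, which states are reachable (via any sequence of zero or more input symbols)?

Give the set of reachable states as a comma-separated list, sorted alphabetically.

Answer: S0, S2

Derivation:
BFS from S0:
  visit S0: S0--a-->S2 (new), S0--b-->S0 (seen)
  visit S2: S2--a-->S0 (seen), S2--b-->S0 (seen)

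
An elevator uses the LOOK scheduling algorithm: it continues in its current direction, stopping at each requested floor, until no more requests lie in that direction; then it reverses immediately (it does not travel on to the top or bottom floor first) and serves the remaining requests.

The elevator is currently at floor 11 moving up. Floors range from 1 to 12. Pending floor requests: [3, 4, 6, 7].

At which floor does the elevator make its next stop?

Answer: 7

Derivation:
Current floor: 11, direction: up
Requests above: []
Requests below: [3, 4, 6, 7]
Moving up but no requests above → reverse; nearest below is max([3, 4, 6, 7]) = 7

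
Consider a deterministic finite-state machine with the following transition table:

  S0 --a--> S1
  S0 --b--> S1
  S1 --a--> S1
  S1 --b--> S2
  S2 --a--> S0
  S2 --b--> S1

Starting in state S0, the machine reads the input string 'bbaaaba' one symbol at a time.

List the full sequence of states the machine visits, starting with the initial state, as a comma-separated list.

Answer: S0, S1, S2, S0, S1, S1, S2, S0

Derivation:
Start: S0
  read 'b': S0 --b--> S1
  read 'b': S1 --b--> S2
  read 'a': S2 --a--> S0
  read 'a': S0 --a--> S1
  read 'a': S1 --a--> S1
  read 'b': S1 --b--> S2
  read 'a': S2 --a--> S0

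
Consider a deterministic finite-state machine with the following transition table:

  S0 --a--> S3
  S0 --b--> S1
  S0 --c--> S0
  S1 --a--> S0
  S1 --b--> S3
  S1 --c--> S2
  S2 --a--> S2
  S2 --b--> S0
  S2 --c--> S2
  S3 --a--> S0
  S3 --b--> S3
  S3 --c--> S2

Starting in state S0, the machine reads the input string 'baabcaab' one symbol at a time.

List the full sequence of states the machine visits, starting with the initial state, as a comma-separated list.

Answer: S0, S1, S0, S3, S3, S2, S2, S2, S0

Derivation:
Start: S0
  read 'b': S0 --b--> S1
  read 'a': S1 --a--> S0
  read 'a': S0 --a--> S3
  read 'b': S3 --b--> S3
  read 'c': S3 --c--> S2
  read 'a': S2 --a--> S2
  read 'a': S2 --a--> S2
  read 'b': S2 --b--> S0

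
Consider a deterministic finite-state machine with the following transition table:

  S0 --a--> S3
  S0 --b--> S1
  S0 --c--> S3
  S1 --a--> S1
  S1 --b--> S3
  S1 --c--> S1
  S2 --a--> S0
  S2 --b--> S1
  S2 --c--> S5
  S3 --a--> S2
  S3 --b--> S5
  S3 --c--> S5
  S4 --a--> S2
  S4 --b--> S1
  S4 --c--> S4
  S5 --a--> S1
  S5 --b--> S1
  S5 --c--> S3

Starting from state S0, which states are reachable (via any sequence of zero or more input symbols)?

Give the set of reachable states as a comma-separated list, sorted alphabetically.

Answer: S0, S1, S2, S3, S5

Derivation:
BFS from S0:
  visit S0: S0--a-->S3 (new), S0--b-->S1 (new), S0--c-->S3 (seen)
  visit S3: S3--a-->S2 (new), S3--b-->S5 (new), S3--c-->S5 (seen)
  visit S1: S1--a-->S1 (seen), S1--b-->S3 (seen), S1--c-->S1 (seen)
  visit S2: S2--a-->S0 (seen), S2--b-->S1 (seen), S2--c-->S5 (seen)
  visit S5: S5--a-->S1 (seen), S5--b-->S1 (seen), S5--c-->S3 (seen)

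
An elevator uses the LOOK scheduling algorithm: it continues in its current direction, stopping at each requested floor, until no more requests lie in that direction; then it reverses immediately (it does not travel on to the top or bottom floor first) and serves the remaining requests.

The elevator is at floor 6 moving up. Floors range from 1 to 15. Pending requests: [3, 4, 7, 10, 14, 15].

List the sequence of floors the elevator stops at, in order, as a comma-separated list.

Current: 6, moving UP
Serve above first (ascending): [7, 10, 14, 15]
Then reverse, serve below (descending): [4, 3]

Answer: 7, 10, 14, 15, 4, 3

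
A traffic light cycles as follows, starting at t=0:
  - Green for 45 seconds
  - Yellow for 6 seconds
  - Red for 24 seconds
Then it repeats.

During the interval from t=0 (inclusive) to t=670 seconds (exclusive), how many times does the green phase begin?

Answer: 9

Derivation:
Cycle = 45+6+24 = 75s
green phase starts at t = k*75 + 0 for k=0,1,2,...
Need k*75+0 < 670 → k < 8.933
k ∈ {0, ..., 8} → 9 starts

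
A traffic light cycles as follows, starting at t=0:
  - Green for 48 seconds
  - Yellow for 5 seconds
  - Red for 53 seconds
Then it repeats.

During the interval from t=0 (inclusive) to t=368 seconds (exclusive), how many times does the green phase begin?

Answer: 4

Derivation:
Cycle = 48+5+53 = 106s
green phase starts at t = k*106 + 0 for k=0,1,2,...
Need k*106+0 < 368 → k < 3.472
k ∈ {0, ..., 3} → 4 starts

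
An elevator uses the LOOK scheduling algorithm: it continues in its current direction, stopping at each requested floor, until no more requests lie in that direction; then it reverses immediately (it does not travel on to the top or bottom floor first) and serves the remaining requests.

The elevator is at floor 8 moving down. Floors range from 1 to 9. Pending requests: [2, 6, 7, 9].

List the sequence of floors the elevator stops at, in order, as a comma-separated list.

Answer: 7, 6, 2, 9

Derivation:
Current: 8, moving DOWN
Serve below first (descending): [7, 6, 2]
Then reverse, serve above (ascending): [9]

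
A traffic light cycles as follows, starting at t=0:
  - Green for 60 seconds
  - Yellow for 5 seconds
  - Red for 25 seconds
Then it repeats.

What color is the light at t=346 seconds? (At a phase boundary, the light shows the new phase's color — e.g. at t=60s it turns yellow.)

Answer: red

Derivation:
Cycle length = 60 + 5 + 25 = 90s
t = 346, phase_t = 346 mod 90 = 76
76 >= 65 → RED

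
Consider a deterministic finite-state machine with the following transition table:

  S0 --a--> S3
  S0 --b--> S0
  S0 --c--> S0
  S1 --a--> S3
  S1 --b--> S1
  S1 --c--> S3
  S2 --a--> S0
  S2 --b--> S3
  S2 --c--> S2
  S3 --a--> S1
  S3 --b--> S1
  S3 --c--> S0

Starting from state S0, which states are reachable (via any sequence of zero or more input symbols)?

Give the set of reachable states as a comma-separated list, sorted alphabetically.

BFS from S0:
  visit S0: S0--a-->S3 (new), S0--b-->S0 (seen), S0--c-->S0 (seen)
  visit S3: S3--a-->S1 (new), S3--b-->S1 (seen), S3--c-->S0 (seen)
  visit S1: S1--a-->S3 (seen), S1--b-->S1 (seen), S1--c-->S3 (seen)

Answer: S0, S1, S3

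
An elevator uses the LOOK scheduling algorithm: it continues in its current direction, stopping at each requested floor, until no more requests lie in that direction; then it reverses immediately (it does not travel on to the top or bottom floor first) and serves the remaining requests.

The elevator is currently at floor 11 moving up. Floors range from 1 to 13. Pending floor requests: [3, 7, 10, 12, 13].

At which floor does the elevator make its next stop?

Answer: 12

Derivation:
Current floor: 11, direction: up
Requests above: [12, 13]
Requests below: [3, 7, 10]
Moving up and requests lie above → nearest above is min([12, 13]) = 12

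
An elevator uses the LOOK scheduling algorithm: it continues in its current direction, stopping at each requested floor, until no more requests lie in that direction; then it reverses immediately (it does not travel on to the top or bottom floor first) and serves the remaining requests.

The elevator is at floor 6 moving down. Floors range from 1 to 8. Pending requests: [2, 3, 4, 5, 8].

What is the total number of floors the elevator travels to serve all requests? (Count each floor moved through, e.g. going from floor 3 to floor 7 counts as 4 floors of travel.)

Start at floor 6 moving down, LOOK stop order: [5, 4, 3, 2, 8]
  6 → 5: |5-6| = 1, total = 1
  5 → 4: |4-5| = 1, total = 2
  4 → 3: |3-4| = 1, total = 3
  3 → 2: |2-3| = 1, total = 4
  2 → 8: |8-2| = 6, total = 10

Answer: 10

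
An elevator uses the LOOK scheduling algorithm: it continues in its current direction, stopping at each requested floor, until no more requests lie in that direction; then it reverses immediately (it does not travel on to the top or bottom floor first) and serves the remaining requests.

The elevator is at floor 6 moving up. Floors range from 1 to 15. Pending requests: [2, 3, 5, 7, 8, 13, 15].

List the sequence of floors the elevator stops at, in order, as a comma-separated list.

Answer: 7, 8, 13, 15, 5, 3, 2

Derivation:
Current: 6, moving UP
Serve above first (ascending): [7, 8, 13, 15]
Then reverse, serve below (descending): [5, 3, 2]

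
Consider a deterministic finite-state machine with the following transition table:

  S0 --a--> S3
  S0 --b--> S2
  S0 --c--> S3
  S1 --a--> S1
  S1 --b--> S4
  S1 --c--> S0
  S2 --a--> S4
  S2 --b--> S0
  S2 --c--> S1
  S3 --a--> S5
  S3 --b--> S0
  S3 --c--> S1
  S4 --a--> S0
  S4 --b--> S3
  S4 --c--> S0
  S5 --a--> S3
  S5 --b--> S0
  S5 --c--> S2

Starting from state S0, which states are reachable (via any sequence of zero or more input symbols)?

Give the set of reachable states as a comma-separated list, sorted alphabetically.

Answer: S0, S1, S2, S3, S4, S5

Derivation:
BFS from S0:
  visit S0: S0--a-->S3 (new), S0--b-->S2 (new), S0--c-->S3 (seen)
  visit S3: S3--a-->S5 (new), S3--b-->S0 (seen), S3--c-->S1 (new)
  visit S2: S2--a-->S4 (new), S2--b-->S0 (seen), S2--c-->S1 (seen)
  visit S5: S5--a-->S3 (seen), S5--b-->S0 (seen), S5--c-->S2 (seen)
  visit S1: S1--a-->S1 (seen), S1--b-->S4 (seen), S1--c-->S0 (seen)
  visit S4: S4--a-->S0 (seen), S4--b-->S3 (seen), S4--c-->S0 (seen)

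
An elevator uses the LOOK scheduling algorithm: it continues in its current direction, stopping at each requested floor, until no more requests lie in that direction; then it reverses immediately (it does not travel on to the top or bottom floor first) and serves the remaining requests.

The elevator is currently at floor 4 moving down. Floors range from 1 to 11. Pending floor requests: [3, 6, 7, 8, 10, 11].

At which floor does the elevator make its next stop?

Current floor: 4, direction: down
Requests above: [6, 7, 8, 10, 11]
Requests below: [3]
Moving down and requests lie below → nearest below is max([3]) = 3

Answer: 3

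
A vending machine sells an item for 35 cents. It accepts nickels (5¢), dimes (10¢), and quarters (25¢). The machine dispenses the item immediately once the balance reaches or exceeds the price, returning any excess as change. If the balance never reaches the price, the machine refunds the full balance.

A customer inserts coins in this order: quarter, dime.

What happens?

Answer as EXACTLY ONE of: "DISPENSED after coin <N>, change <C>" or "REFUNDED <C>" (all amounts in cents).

Answer: DISPENSED after coin 2, change 0

Derivation:
Price: 35¢
Coin 1 (quarter, 25¢): balance = 25¢
Coin 2 (dime, 10¢): balance = 35¢
  → balance >= price → DISPENSE, change = 35 - 35 = 0¢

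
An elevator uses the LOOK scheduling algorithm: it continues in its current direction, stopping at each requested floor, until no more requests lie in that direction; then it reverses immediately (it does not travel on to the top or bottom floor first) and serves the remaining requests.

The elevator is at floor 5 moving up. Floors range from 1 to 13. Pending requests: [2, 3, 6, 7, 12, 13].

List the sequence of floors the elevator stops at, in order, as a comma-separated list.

Answer: 6, 7, 12, 13, 3, 2

Derivation:
Current: 5, moving UP
Serve above first (ascending): [6, 7, 12, 13]
Then reverse, serve below (descending): [3, 2]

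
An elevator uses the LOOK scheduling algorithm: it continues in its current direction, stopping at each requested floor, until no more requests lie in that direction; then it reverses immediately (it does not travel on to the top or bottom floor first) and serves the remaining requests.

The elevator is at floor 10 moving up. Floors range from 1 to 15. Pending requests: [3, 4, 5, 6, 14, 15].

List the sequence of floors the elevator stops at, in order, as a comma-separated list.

Current: 10, moving UP
Serve above first (ascending): [14, 15]
Then reverse, serve below (descending): [6, 5, 4, 3]

Answer: 14, 15, 6, 5, 4, 3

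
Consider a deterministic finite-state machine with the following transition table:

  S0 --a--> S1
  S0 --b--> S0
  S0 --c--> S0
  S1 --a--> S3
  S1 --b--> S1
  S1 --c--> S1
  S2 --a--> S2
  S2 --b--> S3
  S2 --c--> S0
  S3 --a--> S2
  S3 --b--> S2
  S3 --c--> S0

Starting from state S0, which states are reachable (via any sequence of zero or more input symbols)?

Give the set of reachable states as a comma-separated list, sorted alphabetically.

Answer: S0, S1, S2, S3

Derivation:
BFS from S0:
  visit S0: S0--a-->S1 (new), S0--b-->S0 (seen), S0--c-->S0 (seen)
  visit S1: S1--a-->S3 (new), S1--b-->S1 (seen), S1--c-->S1 (seen)
  visit S3: S3--a-->S2 (new), S3--b-->S2 (seen), S3--c-->S0 (seen)
  visit S2: S2--a-->S2 (seen), S2--b-->S3 (seen), S2--c-->S0 (seen)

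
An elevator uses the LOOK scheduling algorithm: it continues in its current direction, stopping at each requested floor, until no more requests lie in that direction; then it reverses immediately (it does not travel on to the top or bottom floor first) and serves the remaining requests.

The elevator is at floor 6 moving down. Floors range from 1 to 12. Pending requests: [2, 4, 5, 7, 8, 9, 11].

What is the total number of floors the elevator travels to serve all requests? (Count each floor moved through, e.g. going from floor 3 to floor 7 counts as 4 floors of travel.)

Start at floor 6 moving down, LOOK stop order: [5, 4, 2, 7, 8, 9, 11]
  6 → 5: |5-6| = 1, total = 1
  5 → 4: |4-5| = 1, total = 2
  4 → 2: |2-4| = 2, total = 4
  2 → 7: |7-2| = 5, total = 9
  7 → 8: |8-7| = 1, total = 10
  8 → 9: |9-8| = 1, total = 11
  9 → 11: |11-9| = 2, total = 13

Answer: 13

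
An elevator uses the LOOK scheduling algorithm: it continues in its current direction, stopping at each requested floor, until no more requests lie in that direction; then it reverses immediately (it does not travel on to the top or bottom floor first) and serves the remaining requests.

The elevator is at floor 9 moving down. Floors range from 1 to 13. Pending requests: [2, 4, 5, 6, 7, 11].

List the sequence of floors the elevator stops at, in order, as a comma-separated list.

Answer: 7, 6, 5, 4, 2, 11

Derivation:
Current: 9, moving DOWN
Serve below first (descending): [7, 6, 5, 4, 2]
Then reverse, serve above (ascending): [11]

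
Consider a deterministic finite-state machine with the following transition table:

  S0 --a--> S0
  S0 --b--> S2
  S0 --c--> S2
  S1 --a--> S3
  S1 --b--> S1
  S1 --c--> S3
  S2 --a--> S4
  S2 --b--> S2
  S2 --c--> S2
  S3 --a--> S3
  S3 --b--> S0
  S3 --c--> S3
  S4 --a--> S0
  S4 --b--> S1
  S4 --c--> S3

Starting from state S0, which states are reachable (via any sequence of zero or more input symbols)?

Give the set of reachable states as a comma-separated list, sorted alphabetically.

Answer: S0, S1, S2, S3, S4

Derivation:
BFS from S0:
  visit S0: S0--a-->S0 (seen), S0--b-->S2 (new), S0--c-->S2 (seen)
  visit S2: S2--a-->S4 (new), S2--b-->S2 (seen), S2--c-->S2 (seen)
  visit S4: S4--a-->S0 (seen), S4--b-->S1 (new), S4--c-->S3 (new)
  visit S1: S1--a-->S3 (seen), S1--b-->S1 (seen), S1--c-->S3 (seen)
  visit S3: S3--a-->S3 (seen), S3--b-->S0 (seen), S3--c-->S3 (seen)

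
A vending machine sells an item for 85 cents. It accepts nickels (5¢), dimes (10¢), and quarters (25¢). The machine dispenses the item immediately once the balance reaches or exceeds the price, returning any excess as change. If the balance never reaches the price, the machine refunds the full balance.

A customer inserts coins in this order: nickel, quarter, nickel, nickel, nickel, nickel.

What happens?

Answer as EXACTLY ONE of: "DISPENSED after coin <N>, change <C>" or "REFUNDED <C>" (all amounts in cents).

Price: 85¢
Coin 1 (nickel, 5¢): balance = 5¢
Coin 2 (quarter, 25¢): balance = 30¢
Coin 3 (nickel, 5¢): balance = 35¢
Coin 4 (nickel, 5¢): balance = 40¢
Coin 5 (nickel, 5¢): balance = 45¢
Coin 6 (nickel, 5¢): balance = 50¢
All coins inserted, balance 50¢ < price 85¢ → REFUND 50¢

Answer: REFUNDED 50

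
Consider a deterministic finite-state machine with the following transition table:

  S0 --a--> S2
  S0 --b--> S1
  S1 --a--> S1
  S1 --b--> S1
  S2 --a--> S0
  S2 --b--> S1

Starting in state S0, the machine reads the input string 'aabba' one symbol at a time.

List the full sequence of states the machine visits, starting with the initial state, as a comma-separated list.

Start: S0
  read 'a': S0 --a--> S2
  read 'a': S2 --a--> S0
  read 'b': S0 --b--> S1
  read 'b': S1 --b--> S1
  read 'a': S1 --a--> S1

Answer: S0, S2, S0, S1, S1, S1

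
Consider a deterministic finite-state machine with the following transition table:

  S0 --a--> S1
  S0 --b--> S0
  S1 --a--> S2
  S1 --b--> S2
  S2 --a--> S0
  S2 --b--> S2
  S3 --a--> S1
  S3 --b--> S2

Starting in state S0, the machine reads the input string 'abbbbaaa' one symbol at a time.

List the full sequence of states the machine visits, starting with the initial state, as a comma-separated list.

Answer: S0, S1, S2, S2, S2, S2, S0, S1, S2

Derivation:
Start: S0
  read 'a': S0 --a--> S1
  read 'b': S1 --b--> S2
  read 'b': S2 --b--> S2
  read 'b': S2 --b--> S2
  read 'b': S2 --b--> S2
  read 'a': S2 --a--> S0
  read 'a': S0 --a--> S1
  read 'a': S1 --a--> S2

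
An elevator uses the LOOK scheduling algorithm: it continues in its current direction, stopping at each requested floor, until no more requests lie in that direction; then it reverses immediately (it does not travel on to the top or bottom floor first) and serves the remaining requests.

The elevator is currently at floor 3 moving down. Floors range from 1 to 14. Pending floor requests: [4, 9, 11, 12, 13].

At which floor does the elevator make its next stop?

Current floor: 3, direction: down
Requests above: [4, 9, 11, 12, 13]
Requests below: []
Moving down but no requests below → reverse; nearest above is min([4, 9, 11, 12, 13]) = 4

Answer: 4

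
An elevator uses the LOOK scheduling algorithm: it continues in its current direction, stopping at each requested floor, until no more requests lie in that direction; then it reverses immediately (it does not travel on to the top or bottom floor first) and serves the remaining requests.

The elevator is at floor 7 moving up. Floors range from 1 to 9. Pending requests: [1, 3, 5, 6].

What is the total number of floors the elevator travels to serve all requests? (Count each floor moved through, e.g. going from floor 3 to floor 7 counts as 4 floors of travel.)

Start at floor 7 moving up, LOOK stop order: [6, 5, 3, 1]
  7 → 6: |6-7| = 1, total = 1
  6 → 5: |5-6| = 1, total = 2
  5 → 3: |3-5| = 2, total = 4
  3 → 1: |1-3| = 2, total = 6

Answer: 6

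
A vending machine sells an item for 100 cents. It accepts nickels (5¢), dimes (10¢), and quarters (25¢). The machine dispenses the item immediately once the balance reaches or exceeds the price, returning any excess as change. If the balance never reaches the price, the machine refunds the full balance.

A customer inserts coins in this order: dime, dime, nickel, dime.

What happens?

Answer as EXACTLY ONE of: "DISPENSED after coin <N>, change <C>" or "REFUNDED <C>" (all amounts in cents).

Price: 100¢
Coin 1 (dime, 10¢): balance = 10¢
Coin 2 (dime, 10¢): balance = 20¢
Coin 3 (nickel, 5¢): balance = 25¢
Coin 4 (dime, 10¢): balance = 35¢
All coins inserted, balance 35¢ < price 100¢ → REFUND 35¢

Answer: REFUNDED 35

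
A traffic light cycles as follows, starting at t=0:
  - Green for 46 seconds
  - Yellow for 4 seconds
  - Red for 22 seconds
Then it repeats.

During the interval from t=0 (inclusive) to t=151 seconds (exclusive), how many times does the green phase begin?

Cycle = 46+4+22 = 72s
green phase starts at t = k*72 + 0 for k=0,1,2,...
Need k*72+0 < 151 → k < 2.097
k ∈ {0, ..., 2} → 3 starts

Answer: 3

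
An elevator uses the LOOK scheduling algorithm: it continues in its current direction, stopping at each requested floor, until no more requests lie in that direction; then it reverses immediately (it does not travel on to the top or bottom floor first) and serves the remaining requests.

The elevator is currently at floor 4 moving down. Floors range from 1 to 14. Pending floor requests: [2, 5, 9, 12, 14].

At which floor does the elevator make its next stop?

Current floor: 4, direction: down
Requests above: [5, 9, 12, 14]
Requests below: [2]
Moving down and requests lie below → nearest below is max([2]) = 2

Answer: 2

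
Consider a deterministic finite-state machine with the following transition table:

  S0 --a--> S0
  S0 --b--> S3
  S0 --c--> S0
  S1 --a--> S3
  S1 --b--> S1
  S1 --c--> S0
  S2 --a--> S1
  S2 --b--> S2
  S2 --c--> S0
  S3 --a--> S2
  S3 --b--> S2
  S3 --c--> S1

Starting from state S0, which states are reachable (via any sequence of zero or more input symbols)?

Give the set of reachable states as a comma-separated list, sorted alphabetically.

BFS from S0:
  visit S0: S0--a-->S0 (seen), S0--b-->S3 (new), S0--c-->S0 (seen)
  visit S3: S3--a-->S2 (new), S3--b-->S2 (seen), S3--c-->S1 (new)
  visit S2: S2--a-->S1 (seen), S2--b-->S2 (seen), S2--c-->S0 (seen)
  visit S1: S1--a-->S3 (seen), S1--b-->S1 (seen), S1--c-->S0 (seen)

Answer: S0, S1, S2, S3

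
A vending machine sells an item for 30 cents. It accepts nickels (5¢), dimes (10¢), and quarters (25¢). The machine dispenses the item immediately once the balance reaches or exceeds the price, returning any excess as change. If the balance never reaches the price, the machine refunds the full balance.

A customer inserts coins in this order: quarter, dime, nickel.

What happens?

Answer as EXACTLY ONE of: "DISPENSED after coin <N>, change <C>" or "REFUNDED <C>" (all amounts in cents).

Answer: DISPENSED after coin 2, change 5

Derivation:
Price: 30¢
Coin 1 (quarter, 25¢): balance = 25¢
Coin 2 (dime, 10¢): balance = 35¢
  → balance >= price → DISPENSE, change = 35 - 30 = 5¢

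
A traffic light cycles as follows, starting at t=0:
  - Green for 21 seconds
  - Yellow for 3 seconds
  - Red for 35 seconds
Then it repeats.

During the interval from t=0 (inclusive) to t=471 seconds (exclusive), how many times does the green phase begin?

Cycle = 21+3+35 = 59s
green phase starts at t = k*59 + 0 for k=0,1,2,...
Need k*59+0 < 471 → k < 7.983
k ∈ {0, ..., 7} → 8 starts

Answer: 8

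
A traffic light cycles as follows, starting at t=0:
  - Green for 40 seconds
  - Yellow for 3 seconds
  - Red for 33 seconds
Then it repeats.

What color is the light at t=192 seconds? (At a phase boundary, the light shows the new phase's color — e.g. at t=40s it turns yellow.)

Answer: yellow

Derivation:
Cycle length = 40 + 3 + 33 = 76s
t = 192, phase_t = 192 mod 76 = 40
40 <= 40 < 43 (yellow end) → YELLOW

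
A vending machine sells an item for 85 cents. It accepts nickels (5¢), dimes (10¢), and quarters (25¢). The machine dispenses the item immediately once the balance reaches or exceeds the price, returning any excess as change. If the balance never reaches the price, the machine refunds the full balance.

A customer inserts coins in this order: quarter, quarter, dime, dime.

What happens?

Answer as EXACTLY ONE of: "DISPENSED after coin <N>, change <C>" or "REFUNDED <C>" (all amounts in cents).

Answer: REFUNDED 70

Derivation:
Price: 85¢
Coin 1 (quarter, 25¢): balance = 25¢
Coin 2 (quarter, 25¢): balance = 50¢
Coin 3 (dime, 10¢): balance = 60¢
Coin 4 (dime, 10¢): balance = 70¢
All coins inserted, balance 70¢ < price 85¢ → REFUND 70¢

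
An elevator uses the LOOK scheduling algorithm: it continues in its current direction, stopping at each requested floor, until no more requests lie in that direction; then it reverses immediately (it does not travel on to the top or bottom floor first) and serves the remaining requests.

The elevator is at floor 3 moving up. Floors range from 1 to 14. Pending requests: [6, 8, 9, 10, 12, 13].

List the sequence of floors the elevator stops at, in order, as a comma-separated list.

Current: 3, moving UP
Serve above first (ascending): [6, 8, 9, 10, 12, 13]
Then reverse, serve below (descending): []

Answer: 6, 8, 9, 10, 12, 13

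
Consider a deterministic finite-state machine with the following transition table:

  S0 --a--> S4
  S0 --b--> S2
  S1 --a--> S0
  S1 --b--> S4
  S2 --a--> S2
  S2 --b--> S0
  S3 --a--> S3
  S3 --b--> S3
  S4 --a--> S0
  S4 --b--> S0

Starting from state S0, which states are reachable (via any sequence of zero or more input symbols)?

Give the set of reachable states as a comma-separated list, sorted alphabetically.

Answer: S0, S2, S4

Derivation:
BFS from S0:
  visit S0: S0--a-->S4 (new), S0--b-->S2 (new)
  visit S4: S4--a-->S0 (seen), S4--b-->S0 (seen)
  visit S2: S2--a-->S2 (seen), S2--b-->S0 (seen)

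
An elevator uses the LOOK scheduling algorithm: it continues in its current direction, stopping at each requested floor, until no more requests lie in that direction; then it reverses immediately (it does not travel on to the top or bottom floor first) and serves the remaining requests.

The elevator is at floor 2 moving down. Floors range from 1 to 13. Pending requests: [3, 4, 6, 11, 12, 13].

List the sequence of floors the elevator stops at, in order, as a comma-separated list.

Current: 2, moving DOWN
Serve below first (descending): []
Then reverse, serve above (ascending): [3, 4, 6, 11, 12, 13]

Answer: 3, 4, 6, 11, 12, 13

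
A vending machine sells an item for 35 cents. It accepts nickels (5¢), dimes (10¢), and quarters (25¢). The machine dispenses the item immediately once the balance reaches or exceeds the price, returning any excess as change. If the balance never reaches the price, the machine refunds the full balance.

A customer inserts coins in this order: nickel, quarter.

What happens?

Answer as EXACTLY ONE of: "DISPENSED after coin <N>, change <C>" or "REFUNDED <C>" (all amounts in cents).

Price: 35¢
Coin 1 (nickel, 5¢): balance = 5¢
Coin 2 (quarter, 25¢): balance = 30¢
All coins inserted, balance 30¢ < price 35¢ → REFUND 30¢

Answer: REFUNDED 30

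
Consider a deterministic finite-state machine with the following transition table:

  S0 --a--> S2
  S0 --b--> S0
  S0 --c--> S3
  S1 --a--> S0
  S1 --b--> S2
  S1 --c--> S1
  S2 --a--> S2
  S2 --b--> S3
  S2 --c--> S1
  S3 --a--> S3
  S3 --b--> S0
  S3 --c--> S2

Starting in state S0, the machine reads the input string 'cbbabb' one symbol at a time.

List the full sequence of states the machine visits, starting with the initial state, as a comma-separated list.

Answer: S0, S3, S0, S0, S2, S3, S0

Derivation:
Start: S0
  read 'c': S0 --c--> S3
  read 'b': S3 --b--> S0
  read 'b': S0 --b--> S0
  read 'a': S0 --a--> S2
  read 'b': S2 --b--> S3
  read 'b': S3 --b--> S0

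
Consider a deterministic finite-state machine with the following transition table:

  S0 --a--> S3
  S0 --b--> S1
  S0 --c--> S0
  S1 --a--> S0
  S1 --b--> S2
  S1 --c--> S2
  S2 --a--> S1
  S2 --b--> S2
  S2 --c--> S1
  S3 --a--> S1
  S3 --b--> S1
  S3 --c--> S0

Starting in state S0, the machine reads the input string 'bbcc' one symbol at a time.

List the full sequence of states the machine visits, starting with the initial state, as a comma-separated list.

Answer: S0, S1, S2, S1, S2

Derivation:
Start: S0
  read 'b': S0 --b--> S1
  read 'b': S1 --b--> S2
  read 'c': S2 --c--> S1
  read 'c': S1 --c--> S2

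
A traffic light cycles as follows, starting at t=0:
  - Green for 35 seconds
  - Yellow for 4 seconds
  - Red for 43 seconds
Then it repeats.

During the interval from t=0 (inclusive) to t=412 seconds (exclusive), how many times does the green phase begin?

Answer: 6

Derivation:
Cycle = 35+4+43 = 82s
green phase starts at t = k*82 + 0 for k=0,1,2,...
Need k*82+0 < 412 → k < 5.024
k ∈ {0, ..., 5} → 6 starts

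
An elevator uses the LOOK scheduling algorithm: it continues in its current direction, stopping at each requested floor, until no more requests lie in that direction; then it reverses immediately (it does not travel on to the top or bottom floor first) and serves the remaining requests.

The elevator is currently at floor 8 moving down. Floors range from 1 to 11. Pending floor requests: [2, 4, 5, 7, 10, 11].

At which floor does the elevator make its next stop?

Current floor: 8, direction: down
Requests above: [10, 11]
Requests below: [2, 4, 5, 7]
Moving down and requests lie below → nearest below is max([2, 4, 5, 7]) = 7

Answer: 7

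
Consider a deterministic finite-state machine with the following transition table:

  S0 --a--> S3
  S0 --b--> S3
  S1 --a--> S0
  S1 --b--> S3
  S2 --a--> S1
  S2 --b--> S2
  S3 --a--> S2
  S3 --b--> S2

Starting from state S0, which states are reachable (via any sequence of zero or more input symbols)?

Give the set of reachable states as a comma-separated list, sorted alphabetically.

Answer: S0, S1, S2, S3

Derivation:
BFS from S0:
  visit S0: S0--a-->S3 (new), S0--b-->S3 (seen)
  visit S3: S3--a-->S2 (new), S3--b-->S2 (seen)
  visit S2: S2--a-->S1 (new), S2--b-->S2 (seen)
  visit S1: S1--a-->S0 (seen), S1--b-->S3 (seen)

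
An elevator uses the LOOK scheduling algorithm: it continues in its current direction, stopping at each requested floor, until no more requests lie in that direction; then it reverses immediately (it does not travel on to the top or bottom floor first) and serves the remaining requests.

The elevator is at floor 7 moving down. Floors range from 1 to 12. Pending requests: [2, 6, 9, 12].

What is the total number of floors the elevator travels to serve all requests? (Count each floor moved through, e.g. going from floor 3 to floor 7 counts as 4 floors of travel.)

Start at floor 7 moving down, LOOK stop order: [6, 2, 9, 12]
  7 → 6: |6-7| = 1, total = 1
  6 → 2: |2-6| = 4, total = 5
  2 → 9: |9-2| = 7, total = 12
  9 → 12: |12-9| = 3, total = 15

Answer: 15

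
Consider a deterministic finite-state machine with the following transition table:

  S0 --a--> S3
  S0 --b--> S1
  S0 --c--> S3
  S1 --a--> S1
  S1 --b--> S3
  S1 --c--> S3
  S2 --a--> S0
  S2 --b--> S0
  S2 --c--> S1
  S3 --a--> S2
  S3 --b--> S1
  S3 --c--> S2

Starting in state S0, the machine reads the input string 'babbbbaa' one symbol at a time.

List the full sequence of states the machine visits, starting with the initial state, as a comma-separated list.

Answer: S0, S1, S1, S3, S1, S3, S1, S1, S1

Derivation:
Start: S0
  read 'b': S0 --b--> S1
  read 'a': S1 --a--> S1
  read 'b': S1 --b--> S3
  read 'b': S3 --b--> S1
  read 'b': S1 --b--> S3
  read 'b': S3 --b--> S1
  read 'a': S1 --a--> S1
  read 'a': S1 --a--> S1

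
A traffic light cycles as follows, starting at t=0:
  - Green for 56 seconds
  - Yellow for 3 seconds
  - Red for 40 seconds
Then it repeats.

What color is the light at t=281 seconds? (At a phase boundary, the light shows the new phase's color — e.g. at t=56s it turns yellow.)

Answer: red

Derivation:
Cycle length = 56 + 3 + 40 = 99s
t = 281, phase_t = 281 mod 99 = 83
83 >= 59 → RED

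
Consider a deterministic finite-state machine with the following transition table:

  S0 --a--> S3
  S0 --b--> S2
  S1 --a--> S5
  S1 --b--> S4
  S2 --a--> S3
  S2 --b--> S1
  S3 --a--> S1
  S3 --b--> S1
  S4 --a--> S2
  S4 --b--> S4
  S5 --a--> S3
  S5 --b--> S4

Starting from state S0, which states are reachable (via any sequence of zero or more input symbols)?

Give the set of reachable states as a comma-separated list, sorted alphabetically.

Answer: S0, S1, S2, S3, S4, S5

Derivation:
BFS from S0:
  visit S0: S0--a-->S3 (new), S0--b-->S2 (new)
  visit S3: S3--a-->S1 (new), S3--b-->S1 (seen)
  visit S2: S2--a-->S3 (seen), S2--b-->S1 (seen)
  visit S1: S1--a-->S5 (new), S1--b-->S4 (new)
  visit S5: S5--a-->S3 (seen), S5--b-->S4 (seen)
  visit S4: S4--a-->S2 (seen), S4--b-->S4 (seen)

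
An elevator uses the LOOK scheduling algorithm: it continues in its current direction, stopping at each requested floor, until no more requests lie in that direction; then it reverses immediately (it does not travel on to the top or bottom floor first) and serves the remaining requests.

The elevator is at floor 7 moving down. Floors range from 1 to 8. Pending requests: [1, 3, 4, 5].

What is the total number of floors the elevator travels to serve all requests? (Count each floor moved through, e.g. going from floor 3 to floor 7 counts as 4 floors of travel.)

Answer: 6

Derivation:
Start at floor 7 moving down, LOOK stop order: [5, 4, 3, 1]
  7 → 5: |5-7| = 2, total = 2
  5 → 4: |4-5| = 1, total = 3
  4 → 3: |3-4| = 1, total = 4
  3 → 1: |1-3| = 2, total = 6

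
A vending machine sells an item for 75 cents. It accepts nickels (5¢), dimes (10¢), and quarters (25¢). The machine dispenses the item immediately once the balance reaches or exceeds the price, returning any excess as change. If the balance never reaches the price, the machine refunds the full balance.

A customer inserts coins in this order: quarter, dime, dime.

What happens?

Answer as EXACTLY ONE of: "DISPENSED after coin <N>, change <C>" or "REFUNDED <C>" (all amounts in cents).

Price: 75¢
Coin 1 (quarter, 25¢): balance = 25¢
Coin 2 (dime, 10¢): balance = 35¢
Coin 3 (dime, 10¢): balance = 45¢
All coins inserted, balance 45¢ < price 75¢ → REFUND 45¢

Answer: REFUNDED 45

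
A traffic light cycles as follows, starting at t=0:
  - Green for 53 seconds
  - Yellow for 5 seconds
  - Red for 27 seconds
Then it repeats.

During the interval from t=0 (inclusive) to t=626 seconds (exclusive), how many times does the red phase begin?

Cycle = 53+5+27 = 85s
red phase starts at t = k*85 + 58 for k=0,1,2,...
Need k*85+58 < 626 → k < 6.682
k ∈ {0, ..., 6} → 7 starts

Answer: 7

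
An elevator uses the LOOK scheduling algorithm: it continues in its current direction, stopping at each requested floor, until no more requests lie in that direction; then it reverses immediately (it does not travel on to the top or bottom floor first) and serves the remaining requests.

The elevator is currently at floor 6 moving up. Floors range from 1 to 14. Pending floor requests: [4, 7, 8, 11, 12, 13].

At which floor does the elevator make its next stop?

Current floor: 6, direction: up
Requests above: [7, 8, 11, 12, 13]
Requests below: [4]
Moving up and requests lie above → nearest above is min([7, 8, 11, 12, 13]) = 7

Answer: 7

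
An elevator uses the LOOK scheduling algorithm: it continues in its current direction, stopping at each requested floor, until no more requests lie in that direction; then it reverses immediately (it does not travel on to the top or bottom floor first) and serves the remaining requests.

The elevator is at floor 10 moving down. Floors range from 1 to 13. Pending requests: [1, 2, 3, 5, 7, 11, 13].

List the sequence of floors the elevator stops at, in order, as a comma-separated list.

Answer: 7, 5, 3, 2, 1, 11, 13

Derivation:
Current: 10, moving DOWN
Serve below first (descending): [7, 5, 3, 2, 1]
Then reverse, serve above (ascending): [11, 13]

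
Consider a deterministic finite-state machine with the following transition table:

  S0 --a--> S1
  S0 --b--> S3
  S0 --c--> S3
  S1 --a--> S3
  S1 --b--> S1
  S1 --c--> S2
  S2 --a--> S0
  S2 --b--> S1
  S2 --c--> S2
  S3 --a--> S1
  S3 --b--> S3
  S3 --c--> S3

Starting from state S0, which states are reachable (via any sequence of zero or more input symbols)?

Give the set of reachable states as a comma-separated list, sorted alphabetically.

BFS from S0:
  visit S0: S0--a-->S1 (new), S0--b-->S3 (new), S0--c-->S3 (seen)
  visit S1: S1--a-->S3 (seen), S1--b-->S1 (seen), S1--c-->S2 (new)
  visit S3: S3--a-->S1 (seen), S3--b-->S3 (seen), S3--c-->S3 (seen)
  visit S2: S2--a-->S0 (seen), S2--b-->S1 (seen), S2--c-->S2 (seen)

Answer: S0, S1, S2, S3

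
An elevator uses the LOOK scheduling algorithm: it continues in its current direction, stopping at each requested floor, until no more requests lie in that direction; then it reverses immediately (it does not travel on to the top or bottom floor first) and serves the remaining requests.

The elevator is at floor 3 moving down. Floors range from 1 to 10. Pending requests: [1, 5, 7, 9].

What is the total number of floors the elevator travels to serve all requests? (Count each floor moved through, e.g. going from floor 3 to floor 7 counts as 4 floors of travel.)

Start at floor 3 moving down, LOOK stop order: [1, 5, 7, 9]
  3 → 1: |1-3| = 2, total = 2
  1 → 5: |5-1| = 4, total = 6
  5 → 7: |7-5| = 2, total = 8
  7 → 9: |9-7| = 2, total = 10

Answer: 10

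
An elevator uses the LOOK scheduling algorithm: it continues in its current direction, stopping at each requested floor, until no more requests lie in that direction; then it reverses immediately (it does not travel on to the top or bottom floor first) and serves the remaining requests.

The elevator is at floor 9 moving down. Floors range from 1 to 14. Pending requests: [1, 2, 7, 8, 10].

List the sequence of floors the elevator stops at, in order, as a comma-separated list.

Answer: 8, 7, 2, 1, 10

Derivation:
Current: 9, moving DOWN
Serve below first (descending): [8, 7, 2, 1]
Then reverse, serve above (ascending): [10]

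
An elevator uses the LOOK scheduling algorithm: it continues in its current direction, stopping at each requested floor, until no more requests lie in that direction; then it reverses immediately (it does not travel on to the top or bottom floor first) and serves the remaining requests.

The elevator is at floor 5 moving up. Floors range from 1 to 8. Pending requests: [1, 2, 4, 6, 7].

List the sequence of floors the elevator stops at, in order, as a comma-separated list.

Answer: 6, 7, 4, 2, 1

Derivation:
Current: 5, moving UP
Serve above first (ascending): [6, 7]
Then reverse, serve below (descending): [4, 2, 1]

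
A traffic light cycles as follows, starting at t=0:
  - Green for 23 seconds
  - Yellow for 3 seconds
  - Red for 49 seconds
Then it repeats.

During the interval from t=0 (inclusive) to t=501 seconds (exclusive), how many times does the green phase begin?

Cycle = 23+3+49 = 75s
green phase starts at t = k*75 + 0 for k=0,1,2,...
Need k*75+0 < 501 → k < 6.680
k ∈ {0, ..., 6} → 7 starts

Answer: 7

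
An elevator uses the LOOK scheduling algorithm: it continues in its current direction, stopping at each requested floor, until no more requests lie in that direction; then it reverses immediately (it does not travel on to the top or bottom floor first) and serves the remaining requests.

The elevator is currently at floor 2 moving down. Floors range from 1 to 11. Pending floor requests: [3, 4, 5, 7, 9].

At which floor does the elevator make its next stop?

Current floor: 2, direction: down
Requests above: [3, 4, 5, 7, 9]
Requests below: []
Moving down but no requests below → reverse; nearest above is min([3, 4, 5, 7, 9]) = 3

Answer: 3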